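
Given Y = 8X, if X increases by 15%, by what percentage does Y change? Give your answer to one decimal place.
15.0%

For Y = 8X:
If X → X(1 + 0.15)
Then Y → Y · (1 + 0.15)^1
     = Y · 1.1500

Percentage change = ((1 + 0.15)^1 − 1) × 100% = 15.0%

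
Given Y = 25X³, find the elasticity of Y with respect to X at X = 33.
Elasticity = 3

Elasticity = (dY/dX) · (X/Y)

dY/dX = 75·X²
At X = 33: dY/dX = 81675, Y = 898425

Elasticity = 81675 · (33 / 898425) = 3

Interpretation: for a small percentage change in X, the percentage change in Y is approximately 3.00 times as large.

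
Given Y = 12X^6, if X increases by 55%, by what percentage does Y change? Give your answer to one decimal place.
1286.7%

For Y = 12X^6:
If X → X(1 + 0.55)
Then Y → Y · (1 + 0.55)^6
     ≈ Y · 13.8672

Percentage change = ((1 + 0.55)^6 − 1) × 100% ≈ 1286.7%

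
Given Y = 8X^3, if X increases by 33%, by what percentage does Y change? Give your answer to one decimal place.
135.3%

For Y = 8X^3:
If X → X(1 + 0.33)
Then Y → Y · (1 + 0.33)^3
     ≈ Y · 2.3526

Percentage change = ((1 + 0.33)^3 − 1) × 100% ≈ 135.3%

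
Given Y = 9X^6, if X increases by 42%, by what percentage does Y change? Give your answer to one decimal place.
719.8%

For Y = 9X^6:
If X → X(1 + 0.42)
Then Y → Y · (1 + 0.42)^6
     ≈ Y · 8.1984

Percentage change = ((1 + 0.42)^6 − 1) × 100% ≈ 719.8%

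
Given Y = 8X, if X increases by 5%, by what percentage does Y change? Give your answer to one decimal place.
5.0%

For Y = 8X:
If X → X(1 + 0.05)
Then Y → Y · (1 + 0.05)^1
     = Y · 1.0500

Percentage change = ((1 + 0.05)^1 − 1) × 100% = 5.0%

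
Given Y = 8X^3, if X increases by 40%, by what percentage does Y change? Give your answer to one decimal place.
174.4%

For Y = 8X^3:
If X → X(1 + 0.4)
Then Y → Y · (1 + 0.4)^3
     = Y · 2.7440

Percentage change = ((1 + 0.4)^3 − 1) × 100% = 174.4%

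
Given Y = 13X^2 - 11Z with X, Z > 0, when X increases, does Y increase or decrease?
Y increases

Taking the partial derivative:
∂Y/∂X = 26X

∂Y/∂X = 26X > 0 (assuming positive values)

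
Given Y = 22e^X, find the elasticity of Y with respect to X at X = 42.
Elasticity = 42

Elasticity = (dY/dX) · (X/Y)

dY/dX = 22·e^X
At X = 42: dY/dX = 22·e^42, Y = 22·e^42

Elasticity = (22·e^42) · (42 / (22·e^42)) = 42

Interpretation: for a small percentage change in X, the percentage change in Y is approximately 42.00 times as large.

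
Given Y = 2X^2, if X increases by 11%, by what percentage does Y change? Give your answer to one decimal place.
23.2%

For Y = 2X^2:
If X → X(1 + 0.11)
Then Y → Y · (1 + 0.11)^2
     = Y · 1.2321

Percentage change = ((1 + 0.11)^2 − 1) × 100% ≈ 23.2%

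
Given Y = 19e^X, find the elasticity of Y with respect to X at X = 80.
Elasticity = 80

Elasticity = (dY/dX) · (X/Y)

dY/dX = 19·e^X
At X = 80: dY/dX = 19·e^80, Y = 19·e^80

Elasticity = (19·e^80) · (80 / (19·e^80)) = 80

Interpretation: for a small percentage change in X, the percentage change in Y is approximately 80.00 times as large.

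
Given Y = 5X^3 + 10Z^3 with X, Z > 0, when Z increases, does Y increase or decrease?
Y increases

Taking the partial derivative:
∂Y/∂Z = 30Z^2

∂Y/∂Z = 30Z^2 > 0 (assuming positive values)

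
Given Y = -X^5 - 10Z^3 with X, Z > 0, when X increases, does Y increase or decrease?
Y decreases

Taking the partial derivative:
∂Y/∂X = -5X^4

∂Y/∂X = -5X^4 < 0 (assuming positive values)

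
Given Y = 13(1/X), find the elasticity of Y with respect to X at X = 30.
Elasticity = -1

Elasticity = (dY/dX) · (X/Y)

dY/dX = -13/X²
At X = 30: dY/dX = -13/900, Y = 13/30

Elasticity = (-13/900) · (30 / (13/30)) = -1

Interpretation: for a small percentage change in X, the percentage change in Y is approximately -1.00 times as large.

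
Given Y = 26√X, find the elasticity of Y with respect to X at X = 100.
Elasticity = 1/2

Elasticity = (dY/dX) · (X/Y)

dY/dX = 13/√X
At X = 100: dY/dX = 13/10, Y = 260

Elasticity = (13/10) · (100 / 260) = 1/2

Interpretation: for a small percentage change in X, the percentage change in Y is approximately 0.50 times as large.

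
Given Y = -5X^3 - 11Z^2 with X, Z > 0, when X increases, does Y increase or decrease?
Y decreases

Taking the partial derivative:
∂Y/∂X = -15X^2

∂Y/∂X = -15X^2 < 0 (assuming positive values)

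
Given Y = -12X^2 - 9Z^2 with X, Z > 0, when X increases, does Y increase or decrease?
Y decreases

Taking the partial derivative:
∂Y/∂X = -24X

∂Y/∂X = -24X < 0 (assuming positive values)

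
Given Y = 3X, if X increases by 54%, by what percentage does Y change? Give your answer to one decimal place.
54.0%

For Y = 3X:
If X → X(1 + 0.54)
Then Y → Y · (1 + 0.54)^1
     = Y · 1.5400

Percentage change = ((1 + 0.54)^1 − 1) × 100% = 54.0%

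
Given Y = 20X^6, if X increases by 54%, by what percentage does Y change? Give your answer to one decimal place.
1233.9%

For Y = 20X^6:
If X → X(1 + 0.54)
Then Y → Y · (1 + 0.54)^6
     ≈ Y · 13.3390

Percentage change = ((1 + 0.54)^6 − 1) × 100% ≈ 1233.9%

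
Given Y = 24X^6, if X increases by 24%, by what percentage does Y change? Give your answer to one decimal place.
263.5%

For Y = 24X^6:
If X → X(1 + 0.24)
Then Y → Y · (1 + 0.24)^6
     ≈ Y · 3.6352

Percentage change = ((1 + 0.24)^6 − 1) × 100% ≈ 263.5%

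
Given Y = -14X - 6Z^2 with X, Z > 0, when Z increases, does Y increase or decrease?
Y decreases

Taking the partial derivative:
∂Y/∂Z = -12Z

∂Y/∂Z = -12Z < 0 (assuming positive values)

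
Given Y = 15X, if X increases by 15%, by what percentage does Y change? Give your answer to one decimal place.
15.0%

For Y = 15X:
If X → X(1 + 0.15)
Then Y → Y · (1 + 0.15)^1
     = Y · 1.1500

Percentage change = ((1 + 0.15)^1 − 1) × 100% = 15.0%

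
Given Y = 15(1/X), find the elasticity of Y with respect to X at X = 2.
Elasticity = -1

Elasticity = (dY/dX) · (X/Y)

dY/dX = -15/X²
At X = 2: dY/dX = -15/4, Y = 15/2

Elasticity = (-15/4) · (2 / (15/2)) = -1

Interpretation: for a small percentage change in X, the percentage change in Y is approximately -1.00 times as large.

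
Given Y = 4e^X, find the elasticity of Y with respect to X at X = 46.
Elasticity = 46

Elasticity = (dY/dX) · (X/Y)

dY/dX = 4·e^X
At X = 46: dY/dX = 4·e^46, Y = 4·e^46

Elasticity = (4·e^46) · (46 / (4·e^46)) = 46

Interpretation: for a small percentage change in X, the percentage change in Y is approximately 46.00 times as large.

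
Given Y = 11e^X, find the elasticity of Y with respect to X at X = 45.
Elasticity = 45

Elasticity = (dY/dX) · (X/Y)

dY/dX = 11·e^X
At X = 45: dY/dX = 11·e^45, Y = 11·e^45

Elasticity = (11·e^45) · (45 / (11·e^45)) = 45

Interpretation: for a small percentage change in X, the percentage change in Y is approximately 45.00 times as large.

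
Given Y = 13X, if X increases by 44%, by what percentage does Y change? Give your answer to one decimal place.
44.0%

For Y = 13X:
If X → X(1 + 0.44)
Then Y → Y · (1 + 0.44)^1
     = Y · 1.4400

Percentage change = ((1 + 0.44)^1 − 1) × 100% = 44.0%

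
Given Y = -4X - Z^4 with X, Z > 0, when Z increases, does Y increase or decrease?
Y decreases

Taking the partial derivative:
∂Y/∂Z = -4Z^3

∂Y/∂Z = -4Z^3 < 0 (assuming positive values)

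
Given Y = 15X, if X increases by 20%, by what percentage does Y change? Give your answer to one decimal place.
20.0%

For Y = 15X:
If X → X(1 + 0.2)
Then Y → Y · (1 + 0.2)^1
     = Y · 1.2000

Percentage change = ((1 + 0.2)^1 − 1) × 100% = 20.0%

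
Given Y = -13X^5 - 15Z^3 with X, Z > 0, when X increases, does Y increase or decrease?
Y decreases

Taking the partial derivative:
∂Y/∂X = -65X^4

∂Y/∂X = -65X^4 < 0 (assuming positive values)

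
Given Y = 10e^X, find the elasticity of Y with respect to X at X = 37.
Elasticity = 37

Elasticity = (dY/dX) · (X/Y)

dY/dX = 10·e^X
At X = 37: dY/dX = 10·e^37, Y = 10·e^37

Elasticity = (10·e^37) · (37 / (10·e^37)) = 37

Interpretation: for a small percentage change in X, the percentage change in Y is approximately 37.00 times as large.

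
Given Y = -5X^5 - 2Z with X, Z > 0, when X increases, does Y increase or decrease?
Y decreases

Taking the partial derivative:
∂Y/∂X = -25X^4

∂Y/∂X = -25X^4 < 0 (assuming positive values)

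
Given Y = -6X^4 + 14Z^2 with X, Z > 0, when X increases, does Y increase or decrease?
Y decreases

Taking the partial derivative:
∂Y/∂X = -24X^3

∂Y/∂X = -24X^3 < 0 (assuming positive values)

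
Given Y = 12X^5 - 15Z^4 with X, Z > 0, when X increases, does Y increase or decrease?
Y increases

Taking the partial derivative:
∂Y/∂X = 60X^4

∂Y/∂X = 60X^4 > 0 (assuming positive values)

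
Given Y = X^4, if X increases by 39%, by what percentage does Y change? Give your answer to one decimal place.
273.3%

For Y = X^4:
If X → X(1 + 0.39)
Then Y → Y · (1 + 0.39)^4
     ≈ Y · 3.7330

Percentage change = ((1 + 0.39)^4 − 1) × 100% ≈ 273.3%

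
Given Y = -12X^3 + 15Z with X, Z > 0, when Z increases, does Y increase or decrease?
Y increases

Taking the partial derivative:
∂Y/∂Z = 15

∂Y/∂Z = 15 > 0 (assuming positive values)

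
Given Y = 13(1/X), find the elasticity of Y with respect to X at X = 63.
Elasticity = -1

Elasticity = (dY/dX) · (X/Y)

dY/dX = -13/X²
At X = 63: dY/dX = -13/3969, Y = 13/63

Elasticity = (-13/3969) · (63 / (13/63)) = -1

Interpretation: for a small percentage change in X, the percentage change in Y is approximately -1.00 times as large.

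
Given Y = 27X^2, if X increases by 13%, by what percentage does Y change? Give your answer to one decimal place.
27.7%

For Y = 27X^2:
If X → X(1 + 0.13)
Then Y → Y · (1 + 0.13)^2
     = Y · 1.2769

Percentage change = ((1 + 0.13)^2 − 1) × 100% ≈ 27.7%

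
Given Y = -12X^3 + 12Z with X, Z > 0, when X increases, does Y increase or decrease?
Y decreases

Taking the partial derivative:
∂Y/∂X = -36X^2

∂Y/∂X = -36X^2 < 0 (assuming positive values)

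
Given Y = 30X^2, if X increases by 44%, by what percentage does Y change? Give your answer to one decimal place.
107.4%

For Y = 30X^2:
If X → X(1 + 0.44)
Then Y → Y · (1 + 0.44)^2
     = Y · 2.0736

Percentage change = ((1 + 0.44)^2 − 1) × 100% ≈ 107.4%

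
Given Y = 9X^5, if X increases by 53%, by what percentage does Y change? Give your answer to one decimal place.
738.4%

For Y = 9X^5:
If X → X(1 + 0.53)
Then Y → Y · (1 + 0.53)^5
     ≈ Y · 8.3841

Percentage change = ((1 + 0.53)^5 − 1) × 100% ≈ 738.4%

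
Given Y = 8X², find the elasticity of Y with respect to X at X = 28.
Elasticity = 2

Elasticity = (dY/dX) · (X/Y)

dY/dX = 16·X
At X = 28: dY/dX = 448, Y = 6272

Elasticity = 448 · (28 / 6272) = 2

Interpretation: for a small percentage change in X, the percentage change in Y is approximately 2.00 times as large.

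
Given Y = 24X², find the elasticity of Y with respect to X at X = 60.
Elasticity = 2

Elasticity = (dY/dX) · (X/Y)

dY/dX = 48·X
At X = 60: dY/dX = 2880, Y = 86400

Elasticity = 2880 · (60 / 86400) = 2

Interpretation: for a small percentage change in X, the percentage change in Y is approximately 2.00 times as large.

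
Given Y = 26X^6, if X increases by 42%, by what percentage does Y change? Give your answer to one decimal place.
719.8%

For Y = 26X^6:
If X → X(1 + 0.42)
Then Y → Y · (1 + 0.42)^6
     ≈ Y · 8.1984

Percentage change = ((1 + 0.42)^6 − 1) × 100% ≈ 719.8%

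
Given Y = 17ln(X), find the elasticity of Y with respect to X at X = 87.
Elasticity = 1/ln(87) ≈ 0.2239

Elasticity = (dY/dX) · (X/Y)

dY/dX = 17/X
At X = 87: dY/dX = 17/87, Y = 17·ln(87)

Elasticity = (17/87) · (87 / (17·ln(87))) = 1/ln(87) ≈ 0.2239

Interpretation: for a small percentage change in X, the percentage change in Y is approximately 0.22 times as large.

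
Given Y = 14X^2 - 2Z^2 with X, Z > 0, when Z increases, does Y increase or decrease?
Y decreases

Taking the partial derivative:
∂Y/∂Z = -4Z

∂Y/∂Z = -4Z < 0 (assuming positive values)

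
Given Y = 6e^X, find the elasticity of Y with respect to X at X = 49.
Elasticity = 49

Elasticity = (dY/dX) · (X/Y)

dY/dX = 6·e^X
At X = 49: dY/dX = 6·e^49, Y = 6·e^49

Elasticity = (6·e^49) · (49 / (6·e^49)) = 49

Interpretation: for a small percentage change in X, the percentage change in Y is approximately 49.00 times as large.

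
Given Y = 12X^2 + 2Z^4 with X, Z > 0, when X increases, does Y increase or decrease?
Y increases

Taking the partial derivative:
∂Y/∂X = 24X

∂Y/∂X = 24X > 0 (assuming positive values)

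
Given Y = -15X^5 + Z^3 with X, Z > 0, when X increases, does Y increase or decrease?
Y decreases

Taking the partial derivative:
∂Y/∂X = -75X^4

∂Y/∂X = -75X^4 < 0 (assuming positive values)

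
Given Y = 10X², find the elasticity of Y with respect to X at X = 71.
Elasticity = 2

Elasticity = (dY/dX) · (X/Y)

dY/dX = 20·X
At X = 71: dY/dX = 1420, Y = 50410

Elasticity = 1420 · (71 / 50410) = 2

Interpretation: for a small percentage change in X, the percentage change in Y is approximately 2.00 times as large.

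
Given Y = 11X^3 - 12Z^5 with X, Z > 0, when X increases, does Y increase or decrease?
Y increases

Taking the partial derivative:
∂Y/∂X = 33X^2

∂Y/∂X = 33X^2 > 0 (assuming positive values)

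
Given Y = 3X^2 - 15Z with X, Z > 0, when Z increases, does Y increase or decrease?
Y decreases

Taking the partial derivative:
∂Y/∂Z = -15

∂Y/∂Z = -15 < 0 (assuming positive values)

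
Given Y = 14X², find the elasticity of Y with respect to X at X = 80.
Elasticity = 2

Elasticity = (dY/dX) · (X/Y)

dY/dX = 28·X
At X = 80: dY/dX = 2240, Y = 89600

Elasticity = 2240 · (80 / 89600) = 2

Interpretation: for a small percentage change in X, the percentage change in Y is approximately 2.00 times as large.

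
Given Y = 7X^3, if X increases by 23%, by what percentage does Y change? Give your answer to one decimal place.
86.1%

For Y = 7X^3:
If X → X(1 + 0.23)
Then Y → Y · (1 + 0.23)^3
     ≈ Y · 1.8609

Percentage change = ((1 + 0.23)^3 − 1) × 100% ≈ 86.1%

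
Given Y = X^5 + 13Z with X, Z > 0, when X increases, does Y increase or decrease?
Y increases

Taking the partial derivative:
∂Y/∂X = 5X^4

∂Y/∂X = 5X^4 > 0 (assuming positive values)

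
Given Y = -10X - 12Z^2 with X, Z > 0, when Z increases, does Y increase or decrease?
Y decreases

Taking the partial derivative:
∂Y/∂Z = -24Z

∂Y/∂Z = -24Z < 0 (assuming positive values)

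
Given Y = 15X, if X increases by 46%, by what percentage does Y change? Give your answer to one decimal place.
46.0%

For Y = 15X:
If X → X(1 + 0.46)
Then Y → Y · (1 + 0.46)^1
     = Y · 1.4600

Percentage change = ((1 + 0.46)^1 − 1) × 100% = 46.0%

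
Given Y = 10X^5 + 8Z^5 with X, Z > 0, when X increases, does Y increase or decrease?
Y increases

Taking the partial derivative:
∂Y/∂X = 50X^4

∂Y/∂X = 50X^4 > 0 (assuming positive values)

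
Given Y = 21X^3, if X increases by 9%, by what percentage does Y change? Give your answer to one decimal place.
29.5%

For Y = 21X^3:
If X → X(1 + 0.09)
Then Y → Y · (1 + 0.09)^3
     ≈ Y · 1.2950

Percentage change = ((1 + 0.09)^3 − 1) × 100% ≈ 29.5%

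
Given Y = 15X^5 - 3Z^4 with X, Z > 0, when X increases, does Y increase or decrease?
Y increases

Taking the partial derivative:
∂Y/∂X = 75X^4

∂Y/∂X = 75X^4 > 0 (assuming positive values)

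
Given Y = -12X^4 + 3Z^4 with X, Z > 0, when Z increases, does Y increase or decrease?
Y increases

Taking the partial derivative:
∂Y/∂Z = 12Z^3

∂Y/∂Z = 12Z^3 > 0 (assuming positive values)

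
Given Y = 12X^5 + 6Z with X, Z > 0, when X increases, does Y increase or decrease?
Y increases

Taking the partial derivative:
∂Y/∂X = 60X^4

∂Y/∂X = 60X^4 > 0 (assuming positive values)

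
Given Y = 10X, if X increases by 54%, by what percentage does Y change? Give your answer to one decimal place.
54.0%

For Y = 10X:
If X → X(1 + 0.54)
Then Y → Y · (1 + 0.54)^1
     = Y · 1.5400

Percentage change = ((1 + 0.54)^1 − 1) × 100% = 54.0%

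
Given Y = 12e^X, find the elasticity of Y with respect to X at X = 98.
Elasticity = 98

Elasticity = (dY/dX) · (X/Y)

dY/dX = 12·e^X
At X = 98: dY/dX = 12·e^98, Y = 12·e^98

Elasticity = (12·e^98) · (98 / (12·e^98)) = 98

Interpretation: for a small percentage change in X, the percentage change in Y is approximately 98.00 times as large.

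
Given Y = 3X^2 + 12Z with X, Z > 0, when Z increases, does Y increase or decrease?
Y increases

Taking the partial derivative:
∂Y/∂Z = 12

∂Y/∂Z = 12 > 0 (assuming positive values)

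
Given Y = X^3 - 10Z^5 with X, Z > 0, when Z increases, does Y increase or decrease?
Y decreases

Taking the partial derivative:
∂Y/∂Z = -50Z^4

∂Y/∂Z = -50Z^4 < 0 (assuming positive values)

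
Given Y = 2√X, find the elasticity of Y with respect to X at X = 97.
Elasticity = 1/2

Elasticity = (dY/dX) · (X/Y)

dY/dX = 1/√X
At X = 97: dY/dX = √97/97, Y = 2·√97

Elasticity = (√97/97) · (97 / (2·√97)) = 1/2

Interpretation: for a small percentage change in X, the percentage change in Y is approximately 0.50 times as large.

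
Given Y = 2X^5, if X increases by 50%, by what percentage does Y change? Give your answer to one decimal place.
659.4%

For Y = 2X^5:
If X → X(1 + 0.5)
Then Y → Y · (1 + 0.5)^5
     ≈ Y · 7.5938

Percentage change = ((1 + 0.5)^5 − 1) × 100% ≈ 659.4%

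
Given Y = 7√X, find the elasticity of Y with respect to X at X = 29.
Elasticity = 1/2

Elasticity = (dY/dX) · (X/Y)

dY/dX = 7/(2·√X)
At X = 29: dY/dX = 7·√29/58, Y = 7·√29

Elasticity = (7·√29/58) · (29 / (7·√29)) = 1/2

Interpretation: for a small percentage change in X, the percentage change in Y is approximately 0.50 times as large.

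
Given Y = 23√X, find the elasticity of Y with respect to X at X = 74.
Elasticity = 1/2

Elasticity = (dY/dX) · (X/Y)

dY/dX = 23/(2·√X)
At X = 74: dY/dX = 23·√74/148, Y = 23·√74

Elasticity = (23·√74/148) · (74 / (23·√74)) = 1/2

Interpretation: for a small percentage change in X, the percentage change in Y is approximately 0.50 times as large.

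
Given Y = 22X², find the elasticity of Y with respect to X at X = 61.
Elasticity = 2

Elasticity = (dY/dX) · (X/Y)

dY/dX = 44·X
At X = 61: dY/dX = 2684, Y = 81862

Elasticity = 2684 · (61 / 81862) = 2

Interpretation: for a small percentage change in X, the percentage change in Y is approximately 2.00 times as large.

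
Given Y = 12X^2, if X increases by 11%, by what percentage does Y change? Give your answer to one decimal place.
23.2%

For Y = 12X^2:
If X → X(1 + 0.11)
Then Y → Y · (1 + 0.11)^2
     = Y · 1.2321

Percentage change = ((1 + 0.11)^2 − 1) × 100% ≈ 23.2%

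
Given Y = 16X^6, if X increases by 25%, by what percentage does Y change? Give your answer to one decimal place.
281.5%

For Y = 16X^6:
If X → X(1 + 0.25)
Then Y → Y · (1 + 0.25)^6
     ≈ Y · 3.8147

Percentage change = ((1 + 0.25)^6 − 1) × 100% ≈ 281.5%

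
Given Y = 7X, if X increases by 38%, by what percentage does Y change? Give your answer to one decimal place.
38.0%

For Y = 7X:
If X → X(1 + 0.38)
Then Y → Y · (1 + 0.38)^1
     = Y · 1.3800

Percentage change = ((1 + 0.38)^1 − 1) × 100% = 38.0%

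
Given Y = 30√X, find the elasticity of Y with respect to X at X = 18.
Elasticity = 1/2

Elasticity = (dY/dX) · (X/Y)

dY/dX = 15/√X
At X = 18: dY/dX = 5·√2/2, Y = 90·√2

Elasticity = (5·√2/2) · (18 / (90·√2)) = 1/2

Interpretation: for a small percentage change in X, the percentage change in Y is approximately 0.50 times as large.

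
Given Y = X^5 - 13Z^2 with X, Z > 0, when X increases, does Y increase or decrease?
Y increases

Taking the partial derivative:
∂Y/∂X = 5X^4

∂Y/∂X = 5X^4 > 0 (assuming positive values)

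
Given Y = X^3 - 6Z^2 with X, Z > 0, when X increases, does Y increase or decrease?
Y increases

Taking the partial derivative:
∂Y/∂X = 3X^2

∂Y/∂X = 3X^2 > 0 (assuming positive values)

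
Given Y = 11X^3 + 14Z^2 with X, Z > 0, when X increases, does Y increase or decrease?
Y increases

Taking the partial derivative:
∂Y/∂X = 33X^2

∂Y/∂X = 33X^2 > 0 (assuming positive values)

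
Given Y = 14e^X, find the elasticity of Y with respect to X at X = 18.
Elasticity = 18

Elasticity = (dY/dX) · (X/Y)

dY/dX = 14·e^X
At X = 18: dY/dX = 14·e^18, Y = 14·e^18

Elasticity = (14·e^18) · (18 / (14·e^18)) = 18

Interpretation: for a small percentage change in X, the percentage change in Y is approximately 18.00 times as large.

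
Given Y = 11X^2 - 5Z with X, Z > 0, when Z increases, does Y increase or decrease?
Y decreases

Taking the partial derivative:
∂Y/∂Z = -5

∂Y/∂Z = -5 < 0 (assuming positive values)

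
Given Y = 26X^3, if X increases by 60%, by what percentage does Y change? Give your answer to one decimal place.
309.6%

For Y = 26X^3:
If X → X(1 + 0.6)
Then Y → Y · (1 + 0.6)^3
     = Y · 4.0960

Percentage change = ((1 + 0.6)^3 − 1) × 100% = 309.6%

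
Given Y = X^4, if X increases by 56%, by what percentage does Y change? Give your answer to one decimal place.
492.2%

For Y = X^4:
If X → X(1 + 0.56)
Then Y → Y · (1 + 0.56)^4
     ≈ Y · 5.9224

Percentage change = ((1 + 0.56)^4 − 1) × 100% ≈ 492.2%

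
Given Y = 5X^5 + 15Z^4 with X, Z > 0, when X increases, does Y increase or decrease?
Y increases

Taking the partial derivative:
∂Y/∂X = 25X^4

∂Y/∂X = 25X^4 > 0 (assuming positive values)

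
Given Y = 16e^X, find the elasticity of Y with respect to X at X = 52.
Elasticity = 52

Elasticity = (dY/dX) · (X/Y)

dY/dX = 16·e^X
At X = 52: dY/dX = 16·e^52, Y = 16·e^52

Elasticity = (16·e^52) · (52 / (16·e^52)) = 52

Interpretation: for a small percentage change in X, the percentage change in Y is approximately 52.00 times as large.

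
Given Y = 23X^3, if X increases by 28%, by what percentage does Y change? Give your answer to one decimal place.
109.7%

For Y = 23X^3:
If X → X(1 + 0.28)
Then Y → Y · (1 + 0.28)^3
     ≈ Y · 2.0972

Percentage change = ((1 + 0.28)^3 − 1) × 100% ≈ 109.7%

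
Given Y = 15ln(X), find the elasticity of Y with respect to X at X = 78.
Elasticity = 1/ln(78) ≈ 0.2295

Elasticity = (dY/dX) · (X/Y)

dY/dX = 15/X
At X = 78: dY/dX = 5/26, Y = 15·ln(78)

Elasticity = (5/26) · (78 / (15·ln(78))) = 1/ln(78) ≈ 0.2295

Interpretation: for a small percentage change in X, the percentage change in Y is approximately 0.23 times as large.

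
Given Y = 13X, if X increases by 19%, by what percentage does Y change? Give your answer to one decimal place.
19.0%

For Y = 13X:
If X → X(1 + 0.19)
Then Y → Y · (1 + 0.19)^1
     = Y · 1.1900

Percentage change = ((1 + 0.19)^1 − 1) × 100% = 19.0%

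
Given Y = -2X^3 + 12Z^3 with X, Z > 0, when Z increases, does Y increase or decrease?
Y increases

Taking the partial derivative:
∂Y/∂Z = 36Z^2

∂Y/∂Z = 36Z^2 > 0 (assuming positive values)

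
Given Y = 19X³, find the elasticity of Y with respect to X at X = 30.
Elasticity = 3

Elasticity = (dY/dX) · (X/Y)

dY/dX = 57·X²
At X = 30: dY/dX = 51300, Y = 513000

Elasticity = 51300 · (30 / 513000) = 3

Interpretation: for a small percentage change in X, the percentage change in Y is approximately 3.00 times as large.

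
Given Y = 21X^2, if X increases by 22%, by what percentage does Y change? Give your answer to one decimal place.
48.8%

For Y = 21X^2:
If X → X(1 + 0.22)
Then Y → Y · (1 + 0.22)^2
     = Y · 1.4884

Percentage change = ((1 + 0.22)^2 − 1) × 100% ≈ 48.8%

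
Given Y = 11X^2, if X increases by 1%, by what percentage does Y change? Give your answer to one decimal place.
2.0%

For Y = 11X^2:
If X → X(1 + 0.01)
Then Y → Y · (1 + 0.01)^2
     = Y · 1.0201

Percentage change = ((1 + 0.01)^2 − 1) × 100% ≈ 2.0%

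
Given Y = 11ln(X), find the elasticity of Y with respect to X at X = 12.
Elasticity = 1/ln(12) ≈ 0.4024

Elasticity = (dY/dX) · (X/Y)

dY/dX = 11/X
At X = 12: dY/dX = 11/12, Y = 11·ln(12)

Elasticity = (11/12) · (12 / (11·ln(12))) = 1/ln(12) ≈ 0.4024

Interpretation: for a small percentage change in X, the percentage change in Y is approximately 0.40 times as large.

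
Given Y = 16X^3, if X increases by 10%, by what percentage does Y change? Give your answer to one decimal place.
33.1%

For Y = 16X^3:
If X → X(1 + 0.1)
Then Y → Y · (1 + 0.1)^3
     = Y · 1.3310

Percentage change = ((1 + 0.1)^3 − 1) × 100% = 33.1%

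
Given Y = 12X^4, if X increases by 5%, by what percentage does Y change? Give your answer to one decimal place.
21.6%

For Y = 12X^4:
If X → X(1 + 0.05)
Then Y → Y · (1 + 0.05)^4
     ≈ Y · 1.2155

Percentage change = ((1 + 0.05)^4 − 1) × 100% ≈ 21.6%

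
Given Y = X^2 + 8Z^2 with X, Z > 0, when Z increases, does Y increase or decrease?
Y increases

Taking the partial derivative:
∂Y/∂Z = 16Z

∂Y/∂Z = 16Z > 0 (assuming positive values)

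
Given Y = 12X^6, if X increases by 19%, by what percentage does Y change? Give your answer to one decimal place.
184.0%

For Y = 12X^6:
If X → X(1 + 0.19)
Then Y → Y · (1 + 0.19)^6
     ≈ Y · 2.8398

Percentage change = ((1 + 0.19)^6 − 1) × 100% ≈ 184.0%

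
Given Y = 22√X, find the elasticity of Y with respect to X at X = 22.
Elasticity = 1/2

Elasticity = (dY/dX) · (X/Y)

dY/dX = 11/√X
At X = 22: dY/dX = √22/2, Y = 22·√22

Elasticity = (√22/2) · (22 / (22·√22)) = 1/2

Interpretation: for a small percentage change in X, the percentage change in Y is approximately 0.50 times as large.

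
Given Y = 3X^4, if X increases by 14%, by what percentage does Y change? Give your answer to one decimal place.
68.9%

For Y = 3X^4:
If X → X(1 + 0.14)
Then Y → Y · (1 + 0.14)^4
     ≈ Y · 1.6890

Percentage change = ((1 + 0.14)^4 − 1) × 100% ≈ 68.9%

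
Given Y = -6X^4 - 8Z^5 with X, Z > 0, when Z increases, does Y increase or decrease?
Y decreases

Taking the partial derivative:
∂Y/∂Z = -40Z^4

∂Y/∂Z = -40Z^4 < 0 (assuming positive values)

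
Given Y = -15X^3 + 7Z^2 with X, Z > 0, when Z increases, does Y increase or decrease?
Y increases

Taking the partial derivative:
∂Y/∂Z = 14Z

∂Y/∂Z = 14Z > 0 (assuming positive values)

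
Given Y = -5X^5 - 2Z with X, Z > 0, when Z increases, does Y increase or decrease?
Y decreases

Taking the partial derivative:
∂Y/∂Z = -2

∂Y/∂Z = -2 < 0 (assuming positive values)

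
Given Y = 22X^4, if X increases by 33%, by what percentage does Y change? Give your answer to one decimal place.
212.9%

For Y = 22X^4:
If X → X(1 + 0.33)
Then Y → Y · (1 + 0.33)^4
     ≈ Y · 3.1290

Percentage change = ((1 + 0.33)^4 − 1) × 100% ≈ 212.9%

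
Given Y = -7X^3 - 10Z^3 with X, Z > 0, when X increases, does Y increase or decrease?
Y decreases

Taking the partial derivative:
∂Y/∂X = -21X^2

∂Y/∂X = -21X^2 < 0 (assuming positive values)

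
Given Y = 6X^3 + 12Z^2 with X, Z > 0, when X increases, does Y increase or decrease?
Y increases

Taking the partial derivative:
∂Y/∂X = 18X^2

∂Y/∂X = 18X^2 > 0 (assuming positive values)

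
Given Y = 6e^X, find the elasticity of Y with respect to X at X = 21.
Elasticity = 21

Elasticity = (dY/dX) · (X/Y)

dY/dX = 6·e^X
At X = 21: dY/dX = 6·e^21, Y = 6·e^21

Elasticity = (6·e^21) · (21 / (6·e^21)) = 21

Interpretation: for a small percentage change in X, the percentage change in Y is approximately 21.00 times as large.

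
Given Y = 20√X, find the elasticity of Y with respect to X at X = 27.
Elasticity = 1/2

Elasticity = (dY/dX) · (X/Y)

dY/dX = 10/√X
At X = 27: dY/dX = 10·√3/9, Y = 60·√3

Elasticity = (10·√3/9) · (27 / (60·√3)) = 1/2

Interpretation: for a small percentage change in X, the percentage change in Y is approximately 0.50 times as large.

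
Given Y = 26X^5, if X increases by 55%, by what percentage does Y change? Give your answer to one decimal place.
794.7%

For Y = 26X^5:
If X → X(1 + 0.55)
Then Y → Y · (1 + 0.55)^5
     ≈ Y · 8.9466

Percentage change = ((1 + 0.55)^5 − 1) × 100% ≈ 794.7%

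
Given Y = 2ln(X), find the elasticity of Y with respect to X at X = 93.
Elasticity = 1/ln(93) ≈ 0.2206

Elasticity = (dY/dX) · (X/Y)

dY/dX = 2/X
At X = 93: dY/dX = 2/93, Y = 2·ln(93)

Elasticity = (2/93) · (93 / (2·ln(93))) = 1/ln(93) ≈ 0.2206

Interpretation: for a small percentage change in X, the percentage change in Y is approximately 0.22 times as large.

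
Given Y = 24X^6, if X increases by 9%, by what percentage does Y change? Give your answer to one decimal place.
67.7%

For Y = 24X^6:
If X → X(1 + 0.09)
Then Y → Y · (1 + 0.09)^6
     ≈ Y · 1.6771

Percentage change = ((1 + 0.09)^6 − 1) × 100% ≈ 67.7%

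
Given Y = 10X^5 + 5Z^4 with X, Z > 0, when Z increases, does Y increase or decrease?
Y increases

Taking the partial derivative:
∂Y/∂Z = 20Z^3

∂Y/∂Z = 20Z^3 > 0 (assuming positive values)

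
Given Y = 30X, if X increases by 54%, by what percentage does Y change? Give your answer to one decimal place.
54.0%

For Y = 30X:
If X → X(1 + 0.54)
Then Y → Y · (1 + 0.54)^1
     = Y · 1.5400

Percentage change = ((1 + 0.54)^1 − 1) × 100% = 54.0%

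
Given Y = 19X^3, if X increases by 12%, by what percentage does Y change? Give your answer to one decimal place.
40.5%

For Y = 19X^3:
If X → X(1 + 0.12)
Then Y → Y · (1 + 0.12)^3
     ≈ Y · 1.4049

Percentage change = ((1 + 0.12)^3 − 1) × 100% ≈ 40.5%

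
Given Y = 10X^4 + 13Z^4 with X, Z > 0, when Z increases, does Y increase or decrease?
Y increases

Taking the partial derivative:
∂Y/∂Z = 52Z^3

∂Y/∂Z = 52Z^3 > 0 (assuming positive values)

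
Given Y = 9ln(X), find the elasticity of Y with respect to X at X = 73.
Elasticity = 1/ln(73) ≈ 0.2331

Elasticity = (dY/dX) · (X/Y)

dY/dX = 9/X
At X = 73: dY/dX = 9/73, Y = 9·ln(73)

Elasticity = (9/73) · (73 / (9·ln(73))) = 1/ln(73) ≈ 0.2331

Interpretation: for a small percentage change in X, the percentage change in Y is approximately 0.23 times as large.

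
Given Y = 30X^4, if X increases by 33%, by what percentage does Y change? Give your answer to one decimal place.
212.9%

For Y = 30X^4:
If X → X(1 + 0.33)
Then Y → Y · (1 + 0.33)^4
     ≈ Y · 3.1290

Percentage change = ((1 + 0.33)^4 − 1) × 100% ≈ 212.9%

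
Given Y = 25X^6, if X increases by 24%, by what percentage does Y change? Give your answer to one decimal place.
263.5%

For Y = 25X^6:
If X → X(1 + 0.24)
Then Y → Y · (1 + 0.24)^6
     ≈ Y · 3.6352

Percentage change = ((1 + 0.24)^6 − 1) × 100% ≈ 263.5%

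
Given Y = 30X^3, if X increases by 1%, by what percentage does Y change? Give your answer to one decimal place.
3.0%

For Y = 30X^3:
If X → X(1 + 0.01)
Then Y → Y · (1 + 0.01)^3
     ≈ Y · 1.0303

Percentage change = ((1 + 0.01)^3 − 1) × 100% ≈ 3.0%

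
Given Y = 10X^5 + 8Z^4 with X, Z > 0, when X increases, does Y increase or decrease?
Y increases

Taking the partial derivative:
∂Y/∂X = 50X^4

∂Y/∂X = 50X^4 > 0 (assuming positive values)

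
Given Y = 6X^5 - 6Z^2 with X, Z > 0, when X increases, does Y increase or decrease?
Y increases

Taking the partial derivative:
∂Y/∂X = 30X^4

∂Y/∂X = 30X^4 > 0 (assuming positive values)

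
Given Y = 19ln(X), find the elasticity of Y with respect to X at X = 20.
Elasticity = 1/ln(20) ≈ 0.3338

Elasticity = (dY/dX) · (X/Y)

dY/dX = 19/X
At X = 20: dY/dX = 19/20, Y = 19·ln(20)

Elasticity = (19/20) · (20 / (19·ln(20))) = 1/ln(20) ≈ 0.3338

Interpretation: for a small percentage change in X, the percentage change in Y is approximately 0.33 times as large.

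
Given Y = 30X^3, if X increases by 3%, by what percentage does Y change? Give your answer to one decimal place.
9.3%

For Y = 30X^3:
If X → X(1 + 0.03)
Then Y → Y · (1 + 0.03)^3
     ≈ Y · 1.0927

Percentage change = ((1 + 0.03)^3 − 1) × 100% ≈ 9.3%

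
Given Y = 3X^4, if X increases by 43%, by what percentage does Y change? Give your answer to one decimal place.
318.2%

For Y = 3X^4:
If X → X(1 + 0.43)
Then Y → Y · (1 + 0.43)^4
     ≈ Y · 4.1816

Percentage change = ((1 + 0.43)^4 − 1) × 100% ≈ 318.2%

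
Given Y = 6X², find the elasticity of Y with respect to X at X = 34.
Elasticity = 2

Elasticity = (dY/dX) · (X/Y)

dY/dX = 12·X
At X = 34: dY/dX = 408, Y = 6936

Elasticity = 408 · (34 / 6936) = 2

Interpretation: for a small percentage change in X, the percentage change in Y is approximately 2.00 times as large.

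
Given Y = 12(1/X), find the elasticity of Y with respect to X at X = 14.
Elasticity = -1

Elasticity = (dY/dX) · (X/Y)

dY/dX = -12/X²
At X = 14: dY/dX = -3/49, Y = 6/7

Elasticity = (-3/49) · (14 / (6/7)) = -1

Interpretation: for a small percentage change in X, the percentage change in Y is approximately -1.00 times as large.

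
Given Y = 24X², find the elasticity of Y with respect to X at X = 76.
Elasticity = 2

Elasticity = (dY/dX) · (X/Y)

dY/dX = 48·X
At X = 76: dY/dX = 3648, Y = 138624

Elasticity = 3648 · (76 / 138624) = 2

Interpretation: for a small percentage change in X, the percentage change in Y is approximately 2.00 times as large.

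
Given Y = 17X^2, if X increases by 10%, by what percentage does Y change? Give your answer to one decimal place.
21.0%

For Y = 17X^2:
If X → X(1 + 0.1)
Then Y → Y · (1 + 0.1)^2
     = Y · 1.2100

Percentage change = ((1 + 0.1)^2 − 1) × 100% = 21.0%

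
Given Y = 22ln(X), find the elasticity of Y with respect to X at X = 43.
Elasticity = 1/ln(43) ≈ 0.2659

Elasticity = (dY/dX) · (X/Y)

dY/dX = 22/X
At X = 43: dY/dX = 22/43, Y = 22·ln(43)

Elasticity = (22/43) · (43 / (22·ln(43))) = 1/ln(43) ≈ 0.2659

Interpretation: for a small percentage change in X, the percentage change in Y is approximately 0.27 times as large.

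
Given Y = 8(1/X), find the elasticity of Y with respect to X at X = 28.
Elasticity = -1

Elasticity = (dY/dX) · (X/Y)

dY/dX = -8/X²
At X = 28: dY/dX = -1/98, Y = 2/7

Elasticity = (-1/98) · (28 / (2/7)) = -1

Interpretation: for a small percentage change in X, the percentage change in Y is approximately -1.00 times as large.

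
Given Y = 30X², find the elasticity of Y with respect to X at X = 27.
Elasticity = 2

Elasticity = (dY/dX) · (X/Y)

dY/dX = 60·X
At X = 27: dY/dX = 1620, Y = 21870

Elasticity = 1620 · (27 / 21870) = 2

Interpretation: for a small percentage change in X, the percentage change in Y is approximately 2.00 times as large.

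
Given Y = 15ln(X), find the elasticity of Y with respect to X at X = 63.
Elasticity = 1/ln(63) ≈ 0.2414

Elasticity = (dY/dX) · (X/Y)

dY/dX = 15/X
At X = 63: dY/dX = 5/21, Y = 15·ln(63)

Elasticity = (5/21) · (63 / (15·ln(63))) = 1/ln(63) ≈ 0.2414

Interpretation: for a small percentage change in X, the percentage change in Y is approximately 0.24 times as large.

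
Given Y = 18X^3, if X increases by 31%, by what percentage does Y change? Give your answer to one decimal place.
124.8%

For Y = 18X^3:
If X → X(1 + 0.31)
Then Y → Y · (1 + 0.31)^3
     ≈ Y · 2.2481

Percentage change = ((1 + 0.31)^3 − 1) × 100% ≈ 124.8%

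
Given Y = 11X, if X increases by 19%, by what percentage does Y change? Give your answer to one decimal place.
19.0%

For Y = 11X:
If X → X(1 + 0.19)
Then Y → Y · (1 + 0.19)^1
     = Y · 1.1900

Percentage change = ((1 + 0.19)^1 − 1) × 100% = 19.0%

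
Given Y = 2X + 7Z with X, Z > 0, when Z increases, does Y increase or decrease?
Y increases

Taking the partial derivative:
∂Y/∂Z = 7

∂Y/∂Z = 7 > 0 (assuming positive values)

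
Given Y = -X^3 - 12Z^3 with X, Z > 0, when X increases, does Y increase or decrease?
Y decreases

Taking the partial derivative:
∂Y/∂X = -3X^2

∂Y/∂X = -3X^2 < 0 (assuming positive values)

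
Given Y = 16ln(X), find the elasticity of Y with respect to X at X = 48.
Elasticity = 1/ln(48) ≈ 0.2583

Elasticity = (dY/dX) · (X/Y)

dY/dX = 16/X
At X = 48: dY/dX = 1/3, Y = 16·ln(48)

Elasticity = (1/3) · (48 / (16·ln(48))) = 1/ln(48) ≈ 0.2583

Interpretation: for a small percentage change in X, the percentage change in Y is approximately 0.26 times as large.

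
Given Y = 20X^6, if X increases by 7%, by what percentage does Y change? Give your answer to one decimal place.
50.1%

For Y = 20X^6:
If X → X(1 + 0.07)
Then Y → Y · (1 + 0.07)^6
     ≈ Y · 1.5007

Percentage change = ((1 + 0.07)^6 − 1) × 100% ≈ 50.1%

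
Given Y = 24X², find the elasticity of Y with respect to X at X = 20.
Elasticity = 2

Elasticity = (dY/dX) · (X/Y)

dY/dX = 48·X
At X = 20: dY/dX = 960, Y = 9600

Elasticity = 960 · (20 / 9600) = 2

Interpretation: for a small percentage change in X, the percentage change in Y is approximately 2.00 times as large.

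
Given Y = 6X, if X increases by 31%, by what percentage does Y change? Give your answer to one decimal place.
31.0%

For Y = 6X:
If X → X(1 + 0.31)
Then Y → Y · (1 + 0.31)^1
     = Y · 1.3100

Percentage change = ((1 + 0.31)^1 − 1) × 100% = 31.0%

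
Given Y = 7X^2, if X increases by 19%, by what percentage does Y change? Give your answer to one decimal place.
41.6%

For Y = 7X^2:
If X → X(1 + 0.19)
Then Y → Y · (1 + 0.19)^2
     = Y · 1.4161

Percentage change = ((1 + 0.19)^2 − 1) × 100% ≈ 41.6%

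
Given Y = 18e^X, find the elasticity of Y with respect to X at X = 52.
Elasticity = 52

Elasticity = (dY/dX) · (X/Y)

dY/dX = 18·e^X
At X = 52: dY/dX = 18·e^52, Y = 18·e^52

Elasticity = (18·e^52) · (52 / (18·e^52)) = 52

Interpretation: for a small percentage change in X, the percentage change in Y is approximately 52.00 times as large.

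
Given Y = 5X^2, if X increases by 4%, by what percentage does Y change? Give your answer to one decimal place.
8.2%

For Y = 5X^2:
If X → X(1 + 0.04)
Then Y → Y · (1 + 0.04)^2
     = Y · 1.0816

Percentage change = ((1 + 0.04)^2 − 1) × 100% ≈ 8.2%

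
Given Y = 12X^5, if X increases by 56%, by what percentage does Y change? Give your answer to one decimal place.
823.9%

For Y = 12X^5:
If X → X(1 + 0.56)
Then Y → Y · (1 + 0.56)^5
     ≈ Y · 9.2390

Percentage change = ((1 + 0.56)^5 − 1) × 100% ≈ 823.9%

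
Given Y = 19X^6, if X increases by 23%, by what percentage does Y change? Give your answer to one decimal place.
246.3%

For Y = 19X^6:
If X → X(1 + 0.23)
Then Y → Y · (1 + 0.23)^6
     ≈ Y · 3.4628

Percentage change = ((1 + 0.23)^6 − 1) × 100% ≈ 246.3%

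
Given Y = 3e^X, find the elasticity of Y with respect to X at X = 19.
Elasticity = 19

Elasticity = (dY/dX) · (X/Y)

dY/dX = 3·e^X
At X = 19: dY/dX = 3·e^19, Y = 3·e^19

Elasticity = (3·e^19) · (19 / (3·e^19)) = 19

Interpretation: for a small percentage change in X, the percentage change in Y is approximately 19.00 times as large.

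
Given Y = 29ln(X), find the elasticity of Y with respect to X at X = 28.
Elasticity = 1/ln(28) ≈ 0.3001

Elasticity = (dY/dX) · (X/Y)

dY/dX = 29/X
At X = 28: dY/dX = 29/28, Y = 29·ln(28)

Elasticity = (29/28) · (28 / (29·ln(28))) = 1/ln(28) ≈ 0.3001

Interpretation: for a small percentage change in X, the percentage change in Y is approximately 0.30 times as large.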